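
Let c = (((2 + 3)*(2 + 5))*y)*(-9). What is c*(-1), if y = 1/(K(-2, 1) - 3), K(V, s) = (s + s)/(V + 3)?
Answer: -315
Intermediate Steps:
K(V, s) = 2*s/(3 + V) (K(V, s) = (2*s)/(3 + V) = 2*s/(3 + V))
y = -1 (y = 1/(2*1/(3 - 2) - 3) = 1/(2*1/1 - 3) = 1/(2*1*1 - 3) = 1/(2 - 3) = 1/(-1) = -1)
c = 315 (c = (((2 + 3)*(2 + 5))*(-1))*(-9) = ((5*7)*(-1))*(-9) = (35*(-1))*(-9) = -35*(-9) = 315)
c*(-1) = 315*(-1) = -315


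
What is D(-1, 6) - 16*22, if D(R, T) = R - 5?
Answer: -358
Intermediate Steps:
D(R, T) = -5 + R
D(-1, 6) - 16*22 = (-5 - 1) - 16*22 = -6 - 352 = -358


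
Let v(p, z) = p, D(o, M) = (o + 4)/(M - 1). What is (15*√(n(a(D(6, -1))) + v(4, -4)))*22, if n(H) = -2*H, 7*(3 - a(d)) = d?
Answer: 660*I*√42/7 ≈ 611.04*I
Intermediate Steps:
D(o, M) = (4 + o)/(-1 + M)
a(d) = 3 - d/7
(15*√(n(a(D(6, -1))) + v(4, -4)))*22 = (15*√(-2*(3 - (4 + 6)/(7*(-1 - 1))) + 4))*22 = (15*√(-2*(3 - 10/(7*(-2))) + 4))*22 = (15*√(-2*(3 - (-1)*10/14) + 4))*22 = (15*√(-2*(3 - ⅐*(-5)) + 4))*22 = (15*√(-2*(3 + 5/7) + 4))*22 = (15*√(-2*26/7 + 4))*22 = (15*√(-52/7 + 4))*22 = (15*√(-24/7))*22 = (15*(2*I*√42/7))*22 = (30*I*√42/7)*22 = 660*I*√42/7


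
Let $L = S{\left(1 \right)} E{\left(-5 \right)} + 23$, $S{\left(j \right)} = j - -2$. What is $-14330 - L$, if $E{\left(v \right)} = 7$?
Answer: $-14374$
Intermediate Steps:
$S{\left(j \right)} = 2 + j$ ($S{\left(j \right)} = j + 2 = 2 + j$)
$L = 44$ ($L = \left(2 + 1\right) 7 + 23 = 3 \cdot 7 + 23 = 21 + 23 = 44$)
$-14330 - L = -14330 - 44 = -14374$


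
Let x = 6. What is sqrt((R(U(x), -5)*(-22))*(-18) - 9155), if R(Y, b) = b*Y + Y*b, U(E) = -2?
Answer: I*sqrt(1235) ≈ 35.143*I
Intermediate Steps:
R(Y, b) = 2*Y*b (R(Y, b) = Y*b + Y*b = 2*Y*b)
sqrt((R(U(x), -5)*(-22))*(-18) - 9155) = sqrt(((2*(-2)*(-5))*(-22))*(-18) - 9155) = sqrt((20*(-22))*(-18) - 9155) = sqrt(-440*(-18) - 9155) = sqrt(7920 - 9155) = sqrt(-1235) = I*sqrt(1235)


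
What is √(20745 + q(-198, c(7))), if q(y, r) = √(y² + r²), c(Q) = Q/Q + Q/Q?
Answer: √(20745 + 26*√58) ≈ 144.72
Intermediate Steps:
c(Q) = 2 (c(Q) = 1 + 1 = 2)
q(y, r) = √(r² + y²)
√(20745 + q(-198, c(7))) = √(20745 + √(2² + (-198)²)) = √(20745 + √(4 + 39204)) = √(20745 + √39208) = √(20745 + 26*√58)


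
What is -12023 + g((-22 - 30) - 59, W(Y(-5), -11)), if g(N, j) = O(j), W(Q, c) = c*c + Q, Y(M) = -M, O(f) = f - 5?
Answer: -11902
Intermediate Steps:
O(f) = -5 + f
W(Q, c) = Q + c² (W(Q, c) = c² + Q = Q + c²)
g(N, j) = -5 + j
-12023 + g((-22 - 30) - 59, W(Y(-5), -11)) = -12023 + (-5 + (-1*(-5) + (-11)²)) = -12023 + (-5 + (5 + 121)) = -12023 + (-5 + 126) = -12023 + 121 = -11902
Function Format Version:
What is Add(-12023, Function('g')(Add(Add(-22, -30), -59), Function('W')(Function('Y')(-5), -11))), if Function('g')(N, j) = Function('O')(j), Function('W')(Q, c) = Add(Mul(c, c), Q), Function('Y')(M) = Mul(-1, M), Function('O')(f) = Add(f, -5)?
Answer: -11902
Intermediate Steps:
Function('O')(f) = Add(-5, f)
Function('W')(Q, c) = Add(Q, Pow(c, 2)) (Function('W')(Q, c) = Add(Pow(c, 2), Q) = Add(Q, Pow(c, 2)))
Function('g')(N, j) = Add(-5, j)
Add(-12023, Function('g')(Add(Add(-22, -30), -59), Function('W')(Function('Y')(-5), -11))) = Add(-12023, Add(-5, Add(Mul(-1, -5), Pow(-11, 2)))) = Add(-12023, Add(-5, Add(5, 121))) = Add(-12023, Add(-5, 126)) = Add(-12023, 121) = -11902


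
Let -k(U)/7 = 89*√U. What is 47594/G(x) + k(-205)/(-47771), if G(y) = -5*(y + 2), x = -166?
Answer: 23797/410 + 623*I*√205/47771 ≈ 58.041 + 0.18672*I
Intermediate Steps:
k(U) = -623*√U
G(y) = -10 - 5*y (G(y) = -5*(2 + y) = -10 - 5*y)
47594/G(x) + k(-205)/(-47771) = 47594/(-10 - 5*(-166)) - 623*I*√205/(-47771) = 47594/(-10 + 830) - 623*I*√205*(-1/47771) = 47594/820 - 623*I*√205*(-1/47771) = 47594*(1/820) + 623*I*√205/47771 = 23797/410 + 623*I*√205/47771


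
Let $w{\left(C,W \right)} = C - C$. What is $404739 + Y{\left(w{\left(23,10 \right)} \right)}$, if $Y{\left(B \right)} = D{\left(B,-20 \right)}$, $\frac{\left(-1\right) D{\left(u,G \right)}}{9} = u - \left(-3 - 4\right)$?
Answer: $404676$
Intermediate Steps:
$w{\left(C,W \right)} = 0$
$D{\left(u,G \right)} = -63 - 9 u$ ($D{\left(u,G \right)} = - 9 \left(u - \left(-3 - 4\right)\right) = - 9 \left(u - -7\right) = - 9 \left(u + 7\right) = - 9 \left(7 + u\right) = -63 - 9 u$)
$Y{\left(B \right)} = -63 - 9 B$
$404739 + Y{\left(w{\left(23,10 \right)} \right)} = 404739 - 63 = 404676$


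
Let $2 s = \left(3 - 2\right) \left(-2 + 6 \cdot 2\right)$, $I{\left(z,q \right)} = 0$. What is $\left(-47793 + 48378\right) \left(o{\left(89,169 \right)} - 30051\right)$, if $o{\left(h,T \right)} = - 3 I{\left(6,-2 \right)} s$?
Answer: $-17579835$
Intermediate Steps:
$s = 5$ ($s = \frac{\left(3 - 2\right) \left(-2 + 6 \cdot 2\right)}{2} = \frac{1 \left(-2 + 12\right)}{2} = \frac{1 \cdot 10}{2} = \frac{1}{2} \cdot 10 = 5$)
$o{\left(h,T \right)} = 0$ ($o{\left(h,T \right)} = \left(-3\right) 0 \cdot 5 = 0 \cdot 5 = 0$)
$\left(-47793 + 48378\right) \left(o{\left(89,169 \right)} - 30051\right) = \left(-47793 + 48378\right) \left(0 - 30051\right) = 585 \left(-30051\right) = -17579835$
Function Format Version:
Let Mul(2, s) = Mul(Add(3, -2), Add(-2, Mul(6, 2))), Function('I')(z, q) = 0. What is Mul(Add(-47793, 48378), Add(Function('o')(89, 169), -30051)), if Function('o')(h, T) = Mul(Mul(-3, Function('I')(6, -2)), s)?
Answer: -17579835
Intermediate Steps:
s = 5 (s = Mul(Rational(1, 2), Mul(Add(3, -2), Add(-2, Mul(6, 2)))) = Mul(Rational(1, 2), Mul(1, Add(-2, 12))) = Mul(Rational(1, 2), Mul(1, 10)) = Mul(Rational(1, 2), 10) = 5)
Function('o')(h, T) = 0 (Function('o')(h, T) = Mul(Mul(-3, 0), 5) = Mul(0, 5) = 0)
Mul(Add(-47793, 48378), Add(Function('o')(89, 169), -30051)) = Mul(Add(-47793, 48378), Add(0, -30051)) = Mul(585, -30051) = -17579835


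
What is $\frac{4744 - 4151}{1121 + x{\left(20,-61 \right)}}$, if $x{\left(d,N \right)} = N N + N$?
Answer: $\frac{593}{4781} \approx 0.12403$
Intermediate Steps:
$x{\left(d,N \right)} = N + N^{2}$ ($x{\left(d,N \right)} = N^{2} + N = N + N^{2}$)
$\frac{4744 - 4151}{1121 + x{\left(20,-61 \right)}} = \frac{4744 - 4151}{1121 - 61 \left(1 - 61\right)} = \frac{593}{1121 - -3660} = \frac{593}{1121 + 3660} = \frac{593}{4781}$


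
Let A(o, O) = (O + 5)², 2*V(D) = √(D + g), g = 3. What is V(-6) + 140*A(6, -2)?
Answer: 1260 + I*√3/2 ≈ 1260.0 + 0.86602*I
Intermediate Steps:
V(D) = √(3 + D)/2 (V(D) = √(D + 3)/2 = √(3 + D)/2)
A(o, O) = (5 + O)²
V(-6) + 140*A(6, -2) = √(3 - 6)/2 + 140*(5 - 2)² = √(-3)/2 + 140*3² = (I*√3)/2 + 140*9 = I*√3/2 + 1260 = 1260 + I*√3/2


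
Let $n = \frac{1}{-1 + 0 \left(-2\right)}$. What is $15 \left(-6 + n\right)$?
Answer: $-105$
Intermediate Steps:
$n = -1$ ($n = \frac{1}{-1 + 0} = \frac{1}{-1} = -1$)
$15 \left(-6 + n\right) = 15 \left(-6 - 1\right) = 15 \left(-7\right) = -105$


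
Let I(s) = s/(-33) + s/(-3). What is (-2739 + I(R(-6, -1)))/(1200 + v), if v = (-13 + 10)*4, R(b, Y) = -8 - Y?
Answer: -30101/13068 ≈ -2.3034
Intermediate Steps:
v = -12 (v = -3*4 = -12)
I(s) = -4*s/11 (I(s) = s*(-1/33) + s*(-⅓) = -s/33 - s/3 = -4*s/11)
(-2739 + I(R(-6, -1)))/(1200 + v) = (-2739 - 4*(-8 - 1*(-1))/11)/(1200 - 12) = (-2739 - 4*(-8 + 1)/11)/1188 = (-2739 - 4/11*(-7))*(1/1188) = (-2739 + 28/11)*(1/1188) = -30101/11*1/1188 = -30101/13068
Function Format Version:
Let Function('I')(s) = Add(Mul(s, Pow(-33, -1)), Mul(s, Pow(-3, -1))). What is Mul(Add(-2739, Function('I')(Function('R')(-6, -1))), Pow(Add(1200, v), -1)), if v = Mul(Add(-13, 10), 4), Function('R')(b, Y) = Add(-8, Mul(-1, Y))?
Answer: Rational(-30101, 13068) ≈ -2.3034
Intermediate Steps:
v = -12 (v = Mul(-3, 4) = -12)
Function('I')(s) = Mul(Rational(-4, 11), s) (Function('I')(s) = Add(Mul(s, Rational(-1, 33)), Mul(s, Rational(-1, 3))) = Add(Mul(Rational(-1, 33), s), Mul(Rational(-1, 3), s)) = Mul(Rational(-4, 11), s))
Mul(Add(-2739, Function('I')(Function('R')(-6, -1))), Pow(Add(1200, v), -1)) = Mul(Add(-2739, Mul(Rational(-4, 11), Add(-8, Mul(-1, -1)))), Pow(Add(1200, -12), -1)) = Mul(Add(-2739, Mul(Rational(-4, 11), Add(-8, 1))), Pow(1188, -1)) = Mul(Add(-2739, Mul(Rational(-4, 11), -7)), Rational(1, 1188)) = Mul(Add(-2739, Rational(28, 11)), Rational(1, 1188)) = Mul(Rational(-30101, 11), Rational(1, 1188)) = Rational(-30101, 13068)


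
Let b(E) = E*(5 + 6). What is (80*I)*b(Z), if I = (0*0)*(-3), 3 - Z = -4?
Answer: 0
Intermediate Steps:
Z = 7 (Z = 3 - 1*(-4) = 3 + 4 = 7)
b(E) = 11*E (b(E) = E*11 = 11*E)
I = 0 (I = 0*(-3) = 0)
(80*I)*b(Z) = (80*0)*(11*7) = 0*77 = 0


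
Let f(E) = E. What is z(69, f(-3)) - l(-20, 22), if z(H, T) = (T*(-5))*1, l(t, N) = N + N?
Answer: -29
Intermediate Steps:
l(t, N) = 2*N
z(H, T) = -5*T (z(H, T) = -5*T*1 = -5*T)
z(69, f(-3)) - l(-20, 22) = -5*(-3) - 2*22 = 15 - 1*44 = 15 - 44 = -29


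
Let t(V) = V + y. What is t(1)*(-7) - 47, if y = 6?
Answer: -96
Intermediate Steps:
t(V) = 6 + V (t(V) = V + 6 = 6 + V)
t(1)*(-7) - 47 = (6 + 1)*(-7) - 47 = 7*(-7) - 47 = -49 - 47 = -96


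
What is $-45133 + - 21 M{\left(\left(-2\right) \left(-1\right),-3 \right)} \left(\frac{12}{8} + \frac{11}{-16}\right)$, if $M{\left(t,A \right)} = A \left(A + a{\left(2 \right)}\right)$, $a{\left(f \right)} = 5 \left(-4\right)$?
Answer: $- \frac{740965}{16} \approx -46310.0$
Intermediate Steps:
$a{\left(f \right)} = -20$
$M{\left(t,A \right)} = A \left(-20 + A\right)$ ($M{\left(t,A \right)} = A \left(A - 20\right) = A \left(-20 + A\right)$)
$-45133 + - 21 M{\left(\left(-2\right) \left(-1\right),-3 \right)} \left(\frac{12}{8} + \frac{11}{-16}\right) = -45133 + - 21 \left(- 3 \left(-20 - 3\right)\right) \left(\frac{12}{8} + \frac{11}{-16}\right) = -45133 + - 21 \left(\left(-3\right) \left(-23\right)\right) \left(12 \cdot \frac{1}{8} + 11 \left(- \frac{1}{16}\right)\right) = -45133 + \left(-21\right) 69 \left(\frac{3}{2} - \frac{11}{16}\right) = -45133 - \frac{18837}{16} = - \frac{740965}{16}$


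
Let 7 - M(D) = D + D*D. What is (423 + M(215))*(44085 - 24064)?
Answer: -921166210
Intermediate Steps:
M(D) = 7 - D - D² (M(D) = 7 - (D + D*D) = 7 - (D + D²) = 7 + (-D - D²) = 7 - D - D²)
(423 + M(215))*(44085 - 24064) = (423 + (7 - 1*215 - 1*215²))*(44085 - 24064) = (423 + (7 - 215 - 1*46225))*20021 = (423 + (7 - 215 - 46225))*20021 = (423 - 46433)*20021 = -46010*20021 = -921166210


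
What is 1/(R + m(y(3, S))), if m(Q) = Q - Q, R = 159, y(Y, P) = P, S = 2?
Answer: 1/159 ≈ 0.0062893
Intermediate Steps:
m(Q) = 0
1/(R + m(y(3, S))) = 1/(159 + 0) = 1/159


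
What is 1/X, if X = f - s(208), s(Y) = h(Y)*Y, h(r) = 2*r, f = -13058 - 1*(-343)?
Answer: -1/99243 ≈ -1.0076e-5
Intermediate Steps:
f = -12715 (f = -13058 + 343 = -12715)
s(Y) = 2*Y² (s(Y) = (2*Y)*Y = 2*Y²)
X = -99243 (X = -12715 - 2*208² = -12715 - 2*43264 = -12715 - 1*86528 = -12715 - 86528 = -99243)
1/X = 1/(-99243) = -1/99243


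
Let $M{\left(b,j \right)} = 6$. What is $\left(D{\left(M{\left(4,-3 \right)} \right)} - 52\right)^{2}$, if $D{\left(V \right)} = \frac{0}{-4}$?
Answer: $2704$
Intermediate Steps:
$D{\left(V \right)} = 0$ ($D{\left(V \right)} = 0 \left(- \frac{1}{4}\right) = 0$)
$\left(D{\left(M{\left(4,-3 \right)} \right)} - 52\right)^{2} = \left(0 - 52\right)^{2} = \left(-52\right)^{2} = 2704$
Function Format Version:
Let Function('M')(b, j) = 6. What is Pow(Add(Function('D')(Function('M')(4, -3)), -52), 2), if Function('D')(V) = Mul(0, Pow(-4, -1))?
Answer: 2704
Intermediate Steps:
Function('D')(V) = 0 (Function('D')(V) = Mul(0, Rational(-1, 4)) = 0)
Pow(Add(Function('D')(Function('M')(4, -3)), -52), 2) = Pow(Add(0, -52), 2) = Pow(-52, 2) = 2704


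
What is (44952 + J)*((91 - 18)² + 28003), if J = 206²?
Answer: 2912816816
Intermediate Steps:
J = 42436
(44952 + J)*((91 - 18)² + 28003) = (44952 + 42436)*((91 - 18)² + 28003) = 87388*(73² + 28003) = 87388*(5329 + 28003) = 87388*33332 = 2912816816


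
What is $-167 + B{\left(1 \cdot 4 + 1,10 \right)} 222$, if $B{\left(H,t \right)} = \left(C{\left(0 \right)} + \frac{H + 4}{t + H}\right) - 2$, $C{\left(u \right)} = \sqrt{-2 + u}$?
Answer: $- \frac{2389}{5} + 222 i \sqrt{2} \approx -477.8 + 313.96 i$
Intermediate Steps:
$B{\left(H,t \right)} = -2 + i \sqrt{2} + \frac{4 + H}{H + t}$ ($B{\left(H,t \right)} = \left(\sqrt{-2 + 0} + \frac{H + 4}{t + H}\right) - 2 = \left(\sqrt{-2} + \frac{4 + H}{H + t}\right) - 2 = \left(i \sqrt{2} + \frac{4 + H}{H + t}\right) - 2 = -2 + i \sqrt{2} + \frac{4 + H}{H + t}$)
$-167 + B{\left(1 \cdot 4 + 1,10 \right)} 222 = -167 + \frac{4 - \left(1 \cdot 4 + 1\right) - 20 + i \left(1 \cdot 4 + 1\right) \sqrt{2} + i 10 \sqrt{2}}{\left(1 \cdot 4 + 1\right) + 10} \cdot 222 = -167 + \frac{4 - \left(4 + 1\right) - 20 + i \left(4 + 1\right) \sqrt{2} + 10 i \sqrt{2}}{\left(4 + 1\right) + 10} \cdot 222 = -167 + \frac{4 - 5 - 20 + i 5 \sqrt{2} + 10 i \sqrt{2}}{5 + 10} \cdot 222 = -167 + \frac{4 - 5 - 20 + 5 i \sqrt{2} + 10 i \sqrt{2}}{15} \cdot 222 = -167 + \frac{-21 + 15 i \sqrt{2}}{15} \cdot 222 = -167 + \left(- \frac{7}{5} + i \sqrt{2}\right) 222 = -167 - \left(\frac{1554}{5} - 222 i \sqrt{2}\right) = - \frac{2389}{5} + 222 i \sqrt{2}$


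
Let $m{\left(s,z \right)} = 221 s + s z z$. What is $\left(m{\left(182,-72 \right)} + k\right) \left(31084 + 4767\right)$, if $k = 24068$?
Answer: $36129849078$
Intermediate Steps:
$m{\left(s,z \right)} = 221 s + s z^{2}$
$\left(m{\left(182,-72 \right)} + k\right) \left(31084 + 4767\right) = \left(182 \left(221 + \left(-72\right)^{2}\right) + 24068\right) \left(31084 + 4767\right) = \left(182 \left(221 + 5184\right) + 24068\right) 35851 = \left(182 \cdot 5405 + 24068\right) 35851 = \left(983710 + 24068\right) 35851 = 1007778 \cdot 35851 = 36129849078$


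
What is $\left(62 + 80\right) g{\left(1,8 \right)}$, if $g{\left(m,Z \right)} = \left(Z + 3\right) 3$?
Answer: $4686$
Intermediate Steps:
$g{\left(m,Z \right)} = 9 + 3 Z$ ($g{\left(m,Z \right)} = \left(3 + Z\right) 3 = 9 + 3 Z$)
$\left(62 + 80\right) g{\left(1,8 \right)} = \left(62 + 80\right) \left(9 + 3 \cdot 8\right) = 142 \left(9 + 24\right) = 142 \cdot 33 = 4686$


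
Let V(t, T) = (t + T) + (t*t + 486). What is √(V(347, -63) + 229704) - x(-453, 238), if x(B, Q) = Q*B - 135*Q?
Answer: 139944 + 3*√38987 ≈ 1.4054e+5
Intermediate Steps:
V(t, T) = 486 + T + t + t² (V(t, T) = (T + t) + (t² + 486) = (T + t) + (486 + t²) = 486 + T + t + t²)
x(B, Q) = -135*Q + B*Q (x(B, Q) = B*Q - 135*Q = -135*Q + B*Q)
√(V(347, -63) + 229704) - x(-453, 238) = √((486 - 63 + 347 + 347²) + 229704) - 238*(-135 - 453) = √((486 - 63 + 347 + 120409) + 229704) - 238*(-588) = √(121179 + 229704) - 1*(-139944) = √350883 + 139944 = 3*√38987 + 139944 = 139944 + 3*√38987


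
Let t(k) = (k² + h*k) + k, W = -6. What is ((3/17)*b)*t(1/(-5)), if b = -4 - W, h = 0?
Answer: -24/425 ≈ -0.056471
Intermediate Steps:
b = 2 (b = -4 - 1*(-6) = -4 + 6 = 2)
t(k) = k + k² (t(k) = (k² + 0*k) + k = (k² + 0) + k = k² + k = k + k²)
((3/17)*b)*t(1/(-5)) = ((3/17)*2)*((1 + 1/(-5))/(-5)) = ((3*(1/17))*2)*(-(1 - ⅕)/5) = ((3/17)*2)*(-⅕*⅘) = (6/17)*(-4/25) = -24/425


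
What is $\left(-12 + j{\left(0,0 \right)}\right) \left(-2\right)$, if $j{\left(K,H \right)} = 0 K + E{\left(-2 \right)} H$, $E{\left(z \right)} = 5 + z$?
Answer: $24$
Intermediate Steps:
$j{\left(K,H \right)} = 3 H$ ($j{\left(K,H \right)} = 0 K + \left(5 - 2\right) H = 0 + 3 H = 3 H$)
$\left(-12 + j{\left(0,0 \right)}\right) \left(-2\right) = \left(-12 + 3 \cdot 0\right) \left(-2\right) = \left(-12 + 0\right) \left(-2\right) = \left(-12\right) \left(-2\right) = 24$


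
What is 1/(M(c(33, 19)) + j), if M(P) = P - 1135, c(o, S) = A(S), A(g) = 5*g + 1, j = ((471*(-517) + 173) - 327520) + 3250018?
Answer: 1/2678125 ≈ 3.7340e-7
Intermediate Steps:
j = 2679164 (j = ((-243507 + 173) - 327520) + 3250018 = (-243334 - 327520) + 3250018 = -570854 + 3250018 = 2679164)
A(g) = 1 + 5*g
c(o, S) = 1 + 5*S
M(P) = -1135 + P
1/(M(c(33, 19)) + j) = 1/((-1135 + (1 + 5*19)) + 2679164) = 1/((-1135 + (1 + 95)) + 2679164) = 1/((-1135 + 96) + 2679164) = 1/(-1039 + 2679164) = 1/2678125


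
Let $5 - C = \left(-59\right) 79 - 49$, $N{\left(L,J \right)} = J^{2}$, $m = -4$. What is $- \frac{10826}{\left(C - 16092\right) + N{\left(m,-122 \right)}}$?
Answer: $- \frac{10826}{3507} \approx -3.087$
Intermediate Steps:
$C = 4715$ ($C = 5 - \left(\left(-59\right) 79 - 49\right) = 5 - \left(-4661 - 49\right) = 5 - -4710 = 5 + 4710 = 4715$)
$- \frac{10826}{\left(C - 16092\right) + N{\left(m,-122 \right)}} = - \frac{10826}{\left(4715 - 16092\right) + \left(-122\right)^{2}} = - \frac{10826}{-11377 + 14884} = - \frac{10826}{3507}$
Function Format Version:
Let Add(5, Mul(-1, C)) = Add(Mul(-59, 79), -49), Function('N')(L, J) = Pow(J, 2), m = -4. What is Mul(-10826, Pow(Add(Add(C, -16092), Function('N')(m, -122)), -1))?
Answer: Rational(-10826, 3507) ≈ -3.0870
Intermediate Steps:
C = 4715 (C = Add(5, Mul(-1, Add(Mul(-59, 79), -49))) = Add(5, Mul(-1, Add(-4661, -49))) = Add(5, Mul(-1, -4710)) = Add(5, 4710) = 4715)
Mul(-10826, Pow(Add(Add(C, -16092), Function('N')(m, -122)), -1)) = Mul(-10826, Pow(Add(Add(4715, -16092), Pow(-122, 2)), -1)) = Mul(-10826, Pow(Add(-11377, 14884), -1)) = Mul(-10826, Pow(3507, -1)) = Mul(-10826, Rational(1, 3507)) = Rational(-10826, 3507)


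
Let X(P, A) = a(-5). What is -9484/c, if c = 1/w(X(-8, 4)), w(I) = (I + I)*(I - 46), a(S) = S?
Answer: -4836840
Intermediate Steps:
X(P, A) = -5
w(I) = 2*I*(-46 + I) (w(I) = (2*I)*(-46 + I) = 2*I*(-46 + I))
c = 1/510 (c = 1/(2*(-5)*(-46 - 5)) = 1/(2*(-5)*(-51)) = 1/510 ≈ 0.0019608)
-9484/c = -9484/1/510 = -9484*510 = -4836840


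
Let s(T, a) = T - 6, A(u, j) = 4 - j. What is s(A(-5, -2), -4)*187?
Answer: 0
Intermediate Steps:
s(T, a) = -6 + T
s(A(-5, -2), -4)*187 = (-6 + (4 - 1*(-2)))*187 = (-6 + (4 + 2))*187 = (-6 + 6)*187 = 0*187 = 0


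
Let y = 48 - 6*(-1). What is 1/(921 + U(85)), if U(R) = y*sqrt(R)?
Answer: 307/200127 - 6*sqrt(85)/66709 ≈ 0.00070479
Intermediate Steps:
y = 54 (y = 48 + 6 = 54)
U(R) = 54*sqrt(R)
1/(921 + U(85)) = 1/(921 + 54*sqrt(85))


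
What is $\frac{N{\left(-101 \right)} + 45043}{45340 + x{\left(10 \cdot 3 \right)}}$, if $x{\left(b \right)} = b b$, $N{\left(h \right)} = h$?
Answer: $\frac{22471}{23120} \approx 0.97193$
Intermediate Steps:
$x{\left(b \right)} = b^{2}$
$\frac{N{\left(-101 \right)} + 45043}{45340 + x{\left(10 \cdot 3 \right)}} = \frac{-101 + 45043}{45340 + \left(10 \cdot 3\right)^{2}} = \frac{44942}{45340 + 30^{2}} = \frac{44942}{45340 + 900} = \frac{44942}{46240} = 44942 \cdot \frac{1}{46240} = \frac{22471}{23120}$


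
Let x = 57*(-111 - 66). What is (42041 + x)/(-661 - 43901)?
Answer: -15976/22281 ≈ -0.71702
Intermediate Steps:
x = -10089 (x = 57*(-177) = -10089)
(42041 + x)/(-661 - 43901) = (42041 - 10089)/(-661 - 43901) = 31952/(-44562) = 31952*(-1/44562) = -15976/22281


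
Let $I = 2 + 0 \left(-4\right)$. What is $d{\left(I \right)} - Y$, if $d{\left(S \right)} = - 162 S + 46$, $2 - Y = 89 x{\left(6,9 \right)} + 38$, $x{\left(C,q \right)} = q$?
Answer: $559$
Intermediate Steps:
$I = 2$ ($I = 2 + 0 = 2$)
$Y = -837$ ($Y = 2 - \left(89 \cdot 9 + 38\right) = 2 - \left(801 + 38\right) = 2 - 839 = -837$)
$d{\left(S \right)} = 46 - 162 S$
$d{\left(I \right)} - Y = \left(46 - 324\right) - -837 = \left(46 - 324\right) + 837 = -278 + 837 = 559$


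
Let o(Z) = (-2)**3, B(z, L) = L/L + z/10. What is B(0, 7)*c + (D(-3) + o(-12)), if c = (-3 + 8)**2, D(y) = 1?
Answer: 18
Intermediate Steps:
B(z, L) = 1 + z/10 (B(z, L) = 1 + z*(1/10) = 1 + z/10)
o(Z) = -8
c = 25 (c = 5**2 = 25)
B(0, 7)*c + (D(-3) + o(-12)) = (1 + (1/10)*0)*25 + (1 - 8) = (1 + 0)*25 - 7 = 1*25 - 7 = 25 - 7 = 18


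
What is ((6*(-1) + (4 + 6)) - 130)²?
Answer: 15876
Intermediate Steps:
((6*(-1) + (4 + 6)) - 130)² = ((-6 + 10) - 130)² = (4 - 130)² = (-126)² = 15876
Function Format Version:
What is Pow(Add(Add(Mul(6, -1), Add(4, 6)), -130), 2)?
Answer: 15876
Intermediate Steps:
Pow(Add(Add(Mul(6, -1), Add(4, 6)), -130), 2) = Pow(Add(Add(-6, 10), -130), 2) = Pow(Add(4, -130), 2) = Pow(-126, 2) = 15876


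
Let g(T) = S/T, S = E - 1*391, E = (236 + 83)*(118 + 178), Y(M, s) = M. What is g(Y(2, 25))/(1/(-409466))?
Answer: -19251658189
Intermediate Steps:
E = 94424 (E = 319*296 = 94424)
S = 94033 (S = 94424 - 1*391 = 94424 - 391 = 94033)
g(T) = 94033/T
g(Y(2, 25))/(1/(-409466)) = (94033/2)/(1/(-409466)) = (94033*(1/2))/(-1/409466) = (94033/2)*(-409466) = -19251658189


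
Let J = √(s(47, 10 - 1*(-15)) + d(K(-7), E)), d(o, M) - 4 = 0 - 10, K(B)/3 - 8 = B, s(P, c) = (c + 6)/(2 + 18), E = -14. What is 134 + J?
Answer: 134 + I*√445/10 ≈ 134.0 + 2.1095*I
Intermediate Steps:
s(P, c) = 3/10 + c/20 (s(P, c) = (6 + c)/20 = (6 + c)*(1/20) = 3/10 + c/20)
K(B) = 24 + 3*B
d(o, M) = -6 (d(o, M) = 4 + (0 - 10) = 4 - 10 = -6)
J = I*√445/10 (J = √((3/10 + (10 - 1*(-15))/20) - 6) = √((3/10 + (10 + 15)/20) - 6) = √((3/10 + (1/20)*25) - 6) = √((3/10 + 5/4) - 6) = √(31/20 - 6) = √(-89/20) = I*√445/10 ≈ 2.1095*I)
134 + J = 134 + I*√445/10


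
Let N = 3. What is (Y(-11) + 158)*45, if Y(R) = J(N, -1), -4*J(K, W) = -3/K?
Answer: 28485/4 ≈ 7121.3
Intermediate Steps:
J(K, W) = 3/(4*K) (J(K, W) = -(-3)/(4*K) = 3/(4*K))
Y(R) = ¼ (Y(R) = (¾)/3 = (¾)*(⅓) = ¼)
(Y(-11) + 158)*45 = (¼ + 158)*45 = (633/4)*45 = 28485/4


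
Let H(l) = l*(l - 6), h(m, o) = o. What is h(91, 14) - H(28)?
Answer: -602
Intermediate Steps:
H(l) = l*(-6 + l)
h(91, 14) - H(28) = 14 - 28*(-6 + 28) = 14 - 28*22 = 14 - 1*616 = 14 - 616 = -602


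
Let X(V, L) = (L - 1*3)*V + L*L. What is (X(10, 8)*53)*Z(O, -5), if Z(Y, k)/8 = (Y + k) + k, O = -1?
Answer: -531696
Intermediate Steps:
X(V, L) = L**2 + V*(-3 + L) (X(V, L) = (L - 3)*V + L**2 = (-3 + L)*V + L**2 = V*(-3 + L) + L**2 = L**2 + V*(-3 + L))
Z(Y, k) = 8*Y + 16*k (Z(Y, k) = 8*((Y + k) + k) = 8*(Y + 2*k) = 8*Y + 16*k)
(X(10, 8)*53)*Z(O, -5) = ((8**2 - 3*10 + 8*10)*53)*(8*(-1) + 16*(-5)) = ((64 - 30 + 80)*53)*(-8 - 80) = (114*53)*(-88) = 6042*(-88) = -531696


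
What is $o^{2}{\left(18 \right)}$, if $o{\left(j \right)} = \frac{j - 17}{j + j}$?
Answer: $\frac{1}{1296} \approx 0.0007716$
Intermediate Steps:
$o{\left(j \right)} = \frac{-17 + j}{2 j}$
$o^{2}{\left(18 \right)} = \left(\frac{-17 + 18}{2 \cdot 18}\right)^{2} = \left(\frac{1}{2} \cdot \frac{1}{18} \cdot 1\right)^{2} = \left(\frac{1}{36}\right)^{2} = \frac{1}{1296}$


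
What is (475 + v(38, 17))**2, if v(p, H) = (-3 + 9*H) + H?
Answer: 412164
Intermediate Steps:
v(p, H) = -3 + 10*H
(475 + v(38, 17))**2 = (475 + (-3 + 10*17))**2 = (475 + (-3 + 170))**2 = (475 + 167)**2 = 642**2 = 412164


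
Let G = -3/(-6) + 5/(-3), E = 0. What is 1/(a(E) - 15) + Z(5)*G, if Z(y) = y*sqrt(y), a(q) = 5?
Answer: -1/10 - 35*sqrt(5)/6 ≈ -13.144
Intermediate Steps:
Z(y) = y**(3/2)
G = -7/6 (G = -3*(-1/6) + 5*(-1/3) = 1/2 - 5/3 = -7/6 ≈ -1.1667)
1/(a(E) - 15) + Z(5)*G = 1/(5 - 15) + 5**(3/2)*(-7/6) = 1/(-10) + (5*sqrt(5))*(-7/6) = -1/10 - 35*sqrt(5)/6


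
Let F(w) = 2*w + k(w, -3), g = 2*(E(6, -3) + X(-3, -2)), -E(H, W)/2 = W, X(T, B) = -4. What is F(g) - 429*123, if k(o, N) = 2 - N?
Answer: -52754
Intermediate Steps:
E(H, W) = -2*W
g = 4 (g = 2*(-2*(-3) - 4) = 2*(6 - 4) = 2*2 = 4)
F(w) = 5 + 2*w (F(w) = 2*w + (2 - 1*(-3)) = 2*w + (2 + 3) = 2*w + 5 = 5 + 2*w)
F(g) - 429*123 = (5 + 2*4) - 429*123 = (5 + 8) - 52767 = 13 - 52767 = -52754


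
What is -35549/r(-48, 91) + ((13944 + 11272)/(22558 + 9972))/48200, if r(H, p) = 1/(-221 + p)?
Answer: 452878662877826/97996625 ≈ 4.6214e+6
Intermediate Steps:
-35549/r(-48, 91) + ((13944 + 11272)/(22558 + 9972))/48200 = -35549/(1/(-221 + 91)) + ((13944 + 11272)/(22558 + 9972))/48200 = -35549/(1/(-130)) + (25216/32530)*(1/48200) = -35549/(-1/130) + (25216*(1/32530))*(1/48200) = -35549*(-130) + (12608/16265)*(1/48200) = 4621370 + 1576/97996625 = 452878662877826/97996625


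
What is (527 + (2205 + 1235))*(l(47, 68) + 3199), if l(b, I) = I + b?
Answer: 13146638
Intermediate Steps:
(527 + (2205 + 1235))*(l(47, 68) + 3199) = (527 + (2205 + 1235))*((68 + 47) + 3199) = (527 + 3440)*(115 + 3199) = 3967*3314 = 13146638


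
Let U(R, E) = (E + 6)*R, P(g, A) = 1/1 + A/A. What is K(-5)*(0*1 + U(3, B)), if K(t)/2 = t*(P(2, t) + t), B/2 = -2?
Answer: 180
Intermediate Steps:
P(g, A) = 2 (P(g, A) = 1*1 + 1 = 1 + 1 = 2)
B = -4 (B = 2*(-2) = -4)
U(R, E) = R*(6 + E) (U(R, E) = (6 + E)*R = R*(6 + E))
K(t) = 2*t*(2 + t) (K(t) = 2*(t*(2 + t)) = 2*t*(2 + t))
K(-5)*(0*1 + U(3, B)) = (2*(-5)*(2 - 5))*(0*1 + 3*(6 - 4)) = (2*(-5)*(-3))*(0 + 3*2) = 30*(0 + 6) = 30*6 = 180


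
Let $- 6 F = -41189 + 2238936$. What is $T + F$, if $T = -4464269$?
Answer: $- \frac{28983361}{6} \approx -4.8306 \cdot 10^{6}$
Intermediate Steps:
$F = - \frac{2197747}{6}$ ($F = - \frac{-41189 + 2238936}{6} = \left(- \frac{1}{6}\right) 2197747 = - \frac{2197747}{6} \approx -3.6629 \cdot 10^{5}$)
$T + F = -4464269 - \frac{2197747}{6} = - \frac{28983361}{6}$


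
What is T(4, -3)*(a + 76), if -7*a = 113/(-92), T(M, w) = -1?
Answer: -49057/644 ≈ -76.175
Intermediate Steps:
a = 113/644 (a = -113/(7*(-92)) = -113*(-1)/(7*92) = -⅐*(-113/92) = 113/644 ≈ 0.17547)
T(4, -3)*(a + 76) = -(113/644 + 76) = -1*49057/644 = -49057/644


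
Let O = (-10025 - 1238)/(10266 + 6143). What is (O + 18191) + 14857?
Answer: 542273369/16409 ≈ 33047.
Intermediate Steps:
O = -11263/16409 ≈ -0.68639
(O + 18191) + 14857 = (-11263/16409 + 18191) + 14857 = 298484856/16409 + 14857 = 542273369/16409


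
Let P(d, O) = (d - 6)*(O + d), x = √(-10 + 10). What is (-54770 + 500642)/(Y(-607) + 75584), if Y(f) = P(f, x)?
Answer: 148624/149225 ≈ 0.99597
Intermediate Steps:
x = 0 (x = √0 = 0)
P(d, O) = (-6 + d)*(O + d)
Y(f) = f² - 6*f (Y(f) = f² - 6*0 - 6*f + 0*f = f² + 0 - 6*f + 0 = f² - 6*f)
(-54770 + 500642)/(Y(-607) + 75584) = (-54770 + 500642)/(-607*(-6 - 607) + 75584) = 445872/(-607*(-613) + 75584) = 445872/(372091 + 75584) = 445872/447675 = 445872*(1/447675) = 148624/149225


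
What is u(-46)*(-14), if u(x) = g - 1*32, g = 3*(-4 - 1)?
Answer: 658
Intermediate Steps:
g = -15 (g = 3*(-5) = -15)
u(x) = -47 (u(x) = -15 - 1*32 = -15 - 32 = -47)
u(-46)*(-14) = -47*(-14) = 658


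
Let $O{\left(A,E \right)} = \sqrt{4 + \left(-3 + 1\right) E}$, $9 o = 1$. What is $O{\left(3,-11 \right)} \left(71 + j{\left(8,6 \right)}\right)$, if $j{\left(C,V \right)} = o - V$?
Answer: $\frac{586 \sqrt{26}}{9} \approx 332.0$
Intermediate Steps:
$o = \frac{1}{9}$ ($o = \frac{1}{9} \cdot 1 = \frac{1}{9} \approx 0.11111$)
$O{\left(A,E \right)} = \sqrt{4 - 2 E}$
$j{\left(C,V \right)} = \frac{1}{9} - V$
$O{\left(3,-11 \right)} \left(71 + j{\left(8,6 \right)}\right) = \sqrt{4 - -22} \left(71 + \left(\frac{1}{9} - 6\right)\right) = \sqrt{4 + 22} \left(71 + \left(\frac{1}{9} - 6\right)\right) = \sqrt{26} \left(71 - \frac{53}{9}\right) = \sqrt{26} \cdot \frac{586}{9} = \frac{586 \sqrt{26}}{9}$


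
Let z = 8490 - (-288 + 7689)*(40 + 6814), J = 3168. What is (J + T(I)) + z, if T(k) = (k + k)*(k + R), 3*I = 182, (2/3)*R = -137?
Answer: -456591322/9 ≈ -5.0732e+7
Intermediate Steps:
R = -411/2 (R = (3/2)*(-137) = -411/2 ≈ -205.50)
I = 182/3 (I = (1/3)*182 = 182/3 ≈ 60.667)
T(k) = 2*k*(-411/2 + k) (T(k) = (k + k)*(k - 411/2) = (2*k)*(-411/2 + k) = 2*k*(-411/2 + k))
z = -50717964 (z = 8490 - 7401*6854 = 8490 - 1*50726454 = 8490 - 50726454 = -50717964)
(J + T(I)) + z = (3168 + 182*(-411 + 2*(182/3))/3) - 50717964 = (3168 + 182*(-411 + 364/3)/3) - 50717964 = (3168 + (182/3)*(-869/3)) - 50717964 = (3168 - 158158/9) - 50717964 = -129646/9 - 50717964 = -456591322/9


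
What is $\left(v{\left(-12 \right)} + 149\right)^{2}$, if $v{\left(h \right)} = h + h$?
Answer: $15625$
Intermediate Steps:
$v{\left(h \right)} = 2 h$
$\left(v{\left(-12 \right)} + 149\right)^{2} = \left(2 \left(-12\right) + 149\right)^{2} = \left(-24 + 149\right)^{2} = 125^{2} = 15625$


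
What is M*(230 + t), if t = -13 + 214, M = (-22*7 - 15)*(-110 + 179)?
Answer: -5025891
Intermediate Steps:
M = -11661 (M = (-154 - 15)*69 = -169*69 = -11661)
t = 201
M*(230 + t) = -11661*(230 + 201) = -11661*431 = -5025891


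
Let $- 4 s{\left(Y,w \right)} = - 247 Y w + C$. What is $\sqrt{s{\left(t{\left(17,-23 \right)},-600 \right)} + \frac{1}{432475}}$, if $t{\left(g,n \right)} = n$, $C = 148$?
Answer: $\frac{2 \sqrt{1593746359456281}}{86495} \approx 923.1$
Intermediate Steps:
$s{\left(Y,w \right)} = -37 + \frac{247 Y w}{4}$ ($s{\left(Y,w \right)} = - \frac{- 247 Y w + 148}{4} = - \frac{148 - 247 Y w}{4} = -37 + \frac{247 Y w}{4}$)
$\sqrt{s{\left(t{\left(17,-23 \right)},-600 \right)} + \frac{1}{432475}} = \sqrt{\left(-37 + \frac{247}{4} \left(-23\right) \left(-600\right)\right) + \frac{1}{432475}} = \sqrt{\left(-37 + 852150\right) + \frac{1}{432475}} = \sqrt{852113 + \frac{1}{432475}} = \sqrt{\frac{368517569676}{432475}} = \frac{2 \sqrt{1593746359456281}}{86495}$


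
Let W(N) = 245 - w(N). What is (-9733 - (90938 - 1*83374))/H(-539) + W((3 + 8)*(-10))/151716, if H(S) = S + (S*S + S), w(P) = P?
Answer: -17152921/298728804 ≈ -0.057420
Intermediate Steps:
W(N) = 245 - N
H(S) = S² + 2*S (H(S) = S + (S² + S) = S + (S + S²) = S² + 2*S)
(-9733 - (90938 - 1*83374))/H(-539) + W((3 + 8)*(-10))/151716 = (-9733 - (90938 - 1*83374))/((-539*(2 - 539))) + (245 - (3 + 8)*(-10))/151716 = (-9733 - (90938 - 83374))/((-539*(-537))) + (245 - 11*(-10))*(1/151716) = (-9733 - 1*7564)/289443 + (245 - 1*(-110))*(1/151716) = (-9733 - 7564)*(1/289443) + (245 + 110)*(1/151716) = -17297*1/289443 + 355*(1/151716) = -353/5907 + 355/151716 = -17152921/298728804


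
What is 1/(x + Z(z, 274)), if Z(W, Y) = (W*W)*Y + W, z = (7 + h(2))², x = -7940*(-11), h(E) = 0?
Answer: 1/745263 ≈ 1.3418e-6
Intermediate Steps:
x = 87340
z = 49 (z = (7 + 0)² = 7² = 49)
Z(W, Y) = W + Y*W² (Z(W, Y) = W²*Y + W = Y*W² + W = W + Y*W²)
1/(x + Z(z, 274)) = 1/(87340 + 49*(1 + 49*274)) = 1/(87340 + 49*(1 + 13426)) = 1/(87340 + 49*13427) = 1/(87340 + 657923) = 1/745263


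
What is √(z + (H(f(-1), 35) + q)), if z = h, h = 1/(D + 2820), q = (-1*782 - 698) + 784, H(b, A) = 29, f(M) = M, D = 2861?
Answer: I*√21526592906/5681 ≈ 25.826*I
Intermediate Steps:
q = -696 (q = (-782 - 698) + 784 = -1480 + 784 = -696)
h = 1/5681 (h = 1/(2861 + 2820) = 1/5681 ≈ 0.00017603)
z = 1/5681 ≈ 0.00017603
√(z + (H(f(-1), 35) + q)) = √(1/5681 + (29 - 696)) = √(1/5681 - 667) = √(-3789226/5681) = I*√21526592906/5681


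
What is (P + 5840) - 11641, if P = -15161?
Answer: -20962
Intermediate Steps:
(P + 5840) - 11641 = (-15161 + 5840) - 11641 = -9321 - 11641 = -20962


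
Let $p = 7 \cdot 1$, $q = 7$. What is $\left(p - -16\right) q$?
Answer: $161$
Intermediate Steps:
$p = 7$
$\left(p - -16\right) q = \left(7 - -16\right) 7 = \left(7 + 16\right) 7 = 23 \cdot 7 = 161$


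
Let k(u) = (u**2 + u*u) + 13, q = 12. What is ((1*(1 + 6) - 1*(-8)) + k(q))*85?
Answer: 26860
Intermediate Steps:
k(u) = 13 + 2*u**2 (k(u) = (u**2 + u**2) + 13 = 2*u**2 + 13 = 13 + 2*u**2)
((1*(1 + 6) - 1*(-8)) + k(q))*85 = ((1*(1 + 6) - 1*(-8)) + (13 + 2*12**2))*85 = ((1*7 + 8) + (13 + 2*144))*85 = ((7 + 8) + (13 + 288))*85 = (15 + 301)*85 = 316*85 = 26860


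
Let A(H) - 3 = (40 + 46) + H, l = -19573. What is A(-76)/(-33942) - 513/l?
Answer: 17157797/664346766 ≈ 0.025827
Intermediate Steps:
A(H) = 89 + H (A(H) = 3 + ((40 + 46) + H) = 3 + (86 + H) = 89 + H)
A(-76)/(-33942) - 513/l = (89 - 76)/(-33942) - 513/(-19573) = 13*(-1/33942) - 513*(-1/19573) = -13/33942 + 513/19573 = 17157797/664346766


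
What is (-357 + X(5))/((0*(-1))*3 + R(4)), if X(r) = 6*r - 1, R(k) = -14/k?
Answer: 656/7 ≈ 93.714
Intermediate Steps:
X(r) = -1 + 6*r
(-357 + X(5))/((0*(-1))*3 + R(4)) = (-357 + (-1 + 6*5))/((0*(-1))*3 - 14/4) = (-357 + (-1 + 30))/(0*3 - 14*1/4) = (-357 + 29)/(0 - 7/2) = -328/(-7/2) = -328*(-2/7) = 656/7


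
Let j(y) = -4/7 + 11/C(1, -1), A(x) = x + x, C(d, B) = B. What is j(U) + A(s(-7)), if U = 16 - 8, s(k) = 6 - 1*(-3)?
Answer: 45/7 ≈ 6.4286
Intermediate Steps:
s(k) = 9 (s(k) = 6 + 3 = 9)
A(x) = 2*x
U = 8
j(y) = -81/7 (j(y) = -4/7 + 11/(-1) = -4*⅐ + 11*(-1) = -4/7 - 11 = -81/7)
j(U) + A(s(-7)) = -81/7 + 2*9 = -81/7 + 18 = 45/7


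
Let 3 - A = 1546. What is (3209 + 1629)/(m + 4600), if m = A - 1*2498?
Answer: 4838/559 ≈ 8.6547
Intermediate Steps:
A = -1543 (A = 3 - 1*1546 = 3 - 1546 = -1543)
m = -4041 (m = -1543 - 1*2498 = -1543 - 2498 = -4041)
(3209 + 1629)/(m + 4600) = (3209 + 1629)/(-4041 + 4600) = 4838/559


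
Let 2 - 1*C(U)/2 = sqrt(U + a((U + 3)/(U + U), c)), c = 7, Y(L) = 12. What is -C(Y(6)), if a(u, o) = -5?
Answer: -4 + 2*sqrt(7) ≈ 1.2915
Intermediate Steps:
C(U) = 4 - 2*sqrt(-5 + U) (C(U) = 4 - 2*sqrt(U - 5) = 4 - 2*sqrt(-5 + U))
-C(Y(6)) = -(4 - 2*sqrt(-5 + 12)) = -(4 - 2*sqrt(7)) = -4 + 2*sqrt(7)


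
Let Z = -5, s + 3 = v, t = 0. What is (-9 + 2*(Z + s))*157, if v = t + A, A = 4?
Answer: -2669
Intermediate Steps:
v = 4 (v = 0 + 4 = 4)
s = 1 (s = -3 + 4 = 1)
(-9 + 2*(Z + s))*157 = (-9 + 2*(-5 + 1))*157 = (-9 + 2*(-4))*157 = (-9 - 8)*157 = -17*157 = -2669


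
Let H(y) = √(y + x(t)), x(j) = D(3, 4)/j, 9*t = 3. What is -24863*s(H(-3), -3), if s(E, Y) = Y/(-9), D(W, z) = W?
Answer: -24863/3 ≈ -8287.7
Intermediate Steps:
t = ⅓ (t = (⅑)*3 = ⅓ ≈ 0.33333)
x(j) = 3/j
H(y) = √(9 + y) (H(y) = √(y + 3/(⅓)) = √(y + 3*3) = √(y + 9) = √(9 + y))
s(E, Y) = -Y/9 (s(E, Y) = Y*(-⅑) = -Y/9)
-24863*s(H(-3), -3) = -(-24863)*(-3)/9 = -24863*⅓ = -24863/3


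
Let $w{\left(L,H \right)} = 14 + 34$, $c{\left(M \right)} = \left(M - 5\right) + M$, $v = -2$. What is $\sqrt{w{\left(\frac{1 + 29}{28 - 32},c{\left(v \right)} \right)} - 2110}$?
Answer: $i \sqrt{2062} \approx 45.409 i$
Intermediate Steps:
$c{\left(M \right)} = -5 + 2 M$ ($c{\left(M \right)} = \left(-5 + M\right) + M = -5 + 2 M$)
$w{\left(L,H \right)} = 48$
$\sqrt{w{\left(\frac{1 + 29}{28 - 32},c{\left(v \right)} \right)} - 2110} = \sqrt{48 - 2110} = \sqrt{-2062} = i \sqrt{2062}$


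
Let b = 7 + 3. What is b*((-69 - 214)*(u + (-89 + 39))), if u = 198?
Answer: -418840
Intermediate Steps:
b = 10
b*((-69 - 214)*(u + (-89 + 39))) = 10*((-69 - 214)*(198 + (-89 + 39))) = 10*(-283*(198 - 50)) = 10*(-283*148) = 10*(-41884) = -418840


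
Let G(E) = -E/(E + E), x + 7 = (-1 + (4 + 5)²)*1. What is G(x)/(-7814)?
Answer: 1/15628 ≈ 6.3988e-5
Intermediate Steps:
x = 73 (x = -7 + (-1 + (4 + 5)²)*1 = -7 + (-1 + 9²)*1 = -7 + (-1 + 81)*1 = -7 + 80*1 = -7 + 80 = 73)
G(E) = -½ (G(E) = -E/(2*E) = -1/(2*E)*E = -1*½ = -½)
G(x)/(-7814) = -½/(-7814) = -½*(-1/7814) = 1/15628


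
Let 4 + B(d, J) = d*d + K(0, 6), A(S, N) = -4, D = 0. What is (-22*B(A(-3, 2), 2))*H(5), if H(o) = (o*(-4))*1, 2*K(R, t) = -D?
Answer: 5280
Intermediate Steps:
K(R, t) = 0 (K(R, t) = (-1*0)/2 = (½)*0 = 0)
H(o) = -4*o (H(o) = -4*o*1 = -4*o)
B(d, J) = -4 + d² (B(d, J) = -4 + (d*d + 0) = -4 + (d² + 0) = -4 + d²)
(-22*B(A(-3, 2), 2))*H(5) = (-22*(-4 + (-4)²))*(-4*5) = -22*(-4 + 16)*(-20) = -22*12*(-20) = -264*(-20) = 5280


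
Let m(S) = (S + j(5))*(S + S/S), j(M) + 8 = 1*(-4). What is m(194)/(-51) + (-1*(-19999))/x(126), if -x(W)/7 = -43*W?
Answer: -64046371/92106 ≈ -695.36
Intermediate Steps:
j(M) = -12 (j(M) = -8 + 1*(-4) = -8 - 4 = -12)
x(W) = 301*W (x(W) = -(-301)*W = 301*W)
m(S) = (1 + S)*(-12 + S) (m(S) = (S - 12)*(S + S/S) = (-12 + S)*(S + 1) = (-12 + S)*(1 + S) = (1 + S)*(-12 + S))
m(194)/(-51) + (-1*(-19999))/x(126) = (-12 + 194² - 11*194)/(-51) + (-1*(-19999))/((301*126)) = (-12 + 37636 - 2134)*(-1/51) + 19999/37926 = 35490*(-1/51) + 19999*(1/37926) = -11830/17 + 2857/5418 = -64046371/92106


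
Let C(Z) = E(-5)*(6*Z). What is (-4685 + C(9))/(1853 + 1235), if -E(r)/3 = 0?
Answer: -4685/3088 ≈ -1.5172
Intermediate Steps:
E(r) = 0 (E(r) = -3*0 = 0)
C(Z) = 0 (C(Z) = 0*(6*Z) = 0)
(-4685 + C(9))/(1853 + 1235) = (-4685 + 0)/(1853 + 1235) = -4685/3088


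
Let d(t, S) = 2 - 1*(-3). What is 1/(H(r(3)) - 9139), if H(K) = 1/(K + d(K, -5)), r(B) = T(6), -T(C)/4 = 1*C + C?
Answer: -43/392978 ≈ -0.00010942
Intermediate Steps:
d(t, S) = 5 (d(t, S) = 2 + 3 = 5)
T(C) = -8*C (T(C) = -4*(1*C + C) = -4*(C + C) = -8*C)
r(B) = -48 (r(B) = -8*6 = -48)
H(K) = 1/(5 + K) (H(K) = 1/(K + 5) = 1/(5 + K))
1/(H(r(3)) - 9139) = 1/(1/(5 - 48) - 9139) = 1/(1/(-43) - 9139) = 1/(-1/43 - 9139) = 1/(-392978/43) = -43/392978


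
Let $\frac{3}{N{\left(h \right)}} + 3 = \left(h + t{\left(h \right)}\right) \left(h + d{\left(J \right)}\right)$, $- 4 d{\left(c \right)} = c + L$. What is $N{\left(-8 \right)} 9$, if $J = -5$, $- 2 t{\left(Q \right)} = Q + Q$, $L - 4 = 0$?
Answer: $-9$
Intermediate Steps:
$L = 4$ ($L = 4 + 0 = 4$)
$t{\left(Q \right)} = - Q$ ($t{\left(Q \right)} = - \frac{Q + Q}{2} = - \frac{2 Q}{2} = - Q$)
$d{\left(c \right)} = -1 - \frac{c}{4}$ ($d{\left(c \right)} = - \frac{c + 4}{4} = - \frac{4 + c}{4} = -1 - \frac{c}{4}$)
$N{\left(h \right)} = -1$ ($N{\left(h \right)} = \frac{3}{-3 + \left(h - h\right) \left(h - - \frac{1}{4}\right)} = \frac{3}{-3 + 0 \left(h + \left(-1 + \frac{5}{4}\right)\right)} = \frac{3}{-3 + 0 \left(h + \frac{1}{4}\right)} = \frac{3}{-3 + 0 \left(\frac{1}{4} + h\right)} = \frac{3}{-3 + 0} = \frac{3}{-3} = 3 \left(- \frac{1}{3}\right) = -1$)
$N{\left(-8 \right)} 9 = \left(-1\right) 9 = -9$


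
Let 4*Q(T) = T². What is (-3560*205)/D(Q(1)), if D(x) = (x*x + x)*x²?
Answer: -37365760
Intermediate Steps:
Q(T) = T²/4
D(x) = x²*(x + x²) (D(x) = (x² + x)*x² = (x + x²)*x² = x²*(x + x²))
(-3560*205)/D(Q(1)) = (-3560*205)/((((¼)*1²)³*(1 + (¼)*1²))) = -729800*64/(1 + (¼)*1) = -729800*64/(1 + ¼) = -729800/((1/64)*(5/4)) = -729800/5/256 = -729800*256/5 = -37365760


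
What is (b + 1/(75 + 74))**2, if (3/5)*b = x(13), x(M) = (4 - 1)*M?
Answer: 93818596/22201 ≈ 4225.9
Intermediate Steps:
x(M) = 3*M
b = 65 (b = 5*(3*13)/3 = (5/3)*39 = 65)
(b + 1/(75 + 74))**2 = (65 + 1/(75 + 74))**2 = (65 + 1/149)**2 = (9686/149)**2 = 93818596/22201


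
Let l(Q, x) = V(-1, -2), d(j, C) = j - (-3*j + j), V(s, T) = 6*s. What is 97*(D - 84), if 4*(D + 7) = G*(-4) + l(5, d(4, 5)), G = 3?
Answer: -18527/2 ≈ -9263.5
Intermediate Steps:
d(j, C) = 3*j (d(j, C) = j - (-2)*j = j + 2*j = 3*j)
l(Q, x) = -6 (l(Q, x) = 6*(-1) = -6)
D = -23/2 (D = -7 + (3*(-4) - 6)/4 = -7 + (-12 - 6)/4 = -7 + (¼)*(-18) = -7 - 9/2 = -23/2 ≈ -11.500)
97*(D - 84) = 97*(-23/2 - 84) = 97*(-191/2) = -18527/2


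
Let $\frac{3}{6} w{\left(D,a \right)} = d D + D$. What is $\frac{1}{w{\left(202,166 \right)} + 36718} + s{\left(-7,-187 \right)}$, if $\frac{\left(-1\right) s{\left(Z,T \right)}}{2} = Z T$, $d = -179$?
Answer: $- \frac{92137893}{35194} \approx -2618.0$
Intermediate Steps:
$s{\left(Z,T \right)} = - 2 T Z$ ($s{\left(Z,T \right)} = - 2 Z T = - 2 T Z$)
$w{\left(D,a \right)} = - 356 D$ ($w{\left(D,a \right)} = 2 \left(- 179 D + D\right) = 2 \left(- 178 D\right) = - 356 D$)
$\frac{1}{w{\left(202,166 \right)} + 36718} + s{\left(-7,-187 \right)} = \frac{1}{\left(-356\right) 202 + 36718} - \left(-374\right) \left(-7\right) = \frac{1}{-71912 + 36718} - 2618 = \frac{1}{-35194} - 2618 = - \frac{1}{35194} - 2618 = - \frac{92137893}{35194}$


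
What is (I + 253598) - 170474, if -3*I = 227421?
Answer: 7317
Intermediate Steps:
I = -75807 (I = -1/3*227421 = -75807)
(I + 253598) - 170474 = (-75807 + 253598) - 170474 = 177791 - 170474 = 7317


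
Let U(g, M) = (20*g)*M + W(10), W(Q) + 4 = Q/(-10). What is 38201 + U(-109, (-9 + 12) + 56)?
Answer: -90424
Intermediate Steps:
W(Q) = -4 - Q/10 (W(Q) = -4 + Q/(-10) = -4 + Q*(-⅒) = -4 - Q/10)
U(g, M) = -5 + 20*M*g (U(g, M) = (20*g)*M + (-4 - ⅒*10) = 20*M*g + (-4 - 1) = 20*M*g - 5 = -5 + 20*M*g)
38201 + U(-109, (-9 + 12) + 56) = 38201 + (-5 + 20*((-9 + 12) + 56)*(-109)) = 38201 + (-5 + 20*(3 + 56)*(-109)) = 38201 + (-5 + 20*59*(-109)) = 38201 + (-5 - 128620) = 38201 - 128625 = -90424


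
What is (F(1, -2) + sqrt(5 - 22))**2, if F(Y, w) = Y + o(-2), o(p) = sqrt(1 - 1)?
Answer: (1 + I*sqrt(17))**2 ≈ -16.0 + 8.2462*I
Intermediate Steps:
o(p) = 0 (o(p) = sqrt(0) = 0)
F(Y, w) = Y (F(Y, w) = Y + 0 = Y)
(F(1, -2) + sqrt(5 - 22))**2 = (1 + sqrt(5 - 22))**2 = (1 + sqrt(-17))**2 = (1 + I*sqrt(17))**2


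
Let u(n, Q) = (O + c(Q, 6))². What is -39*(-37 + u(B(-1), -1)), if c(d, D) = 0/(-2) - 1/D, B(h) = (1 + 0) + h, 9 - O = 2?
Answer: -4537/12 ≈ -378.08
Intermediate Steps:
O = 7 (O = 9 - 1*2 = 9 - 2 = 7)
B(h) = 1 + h
c(d, D) = -1/D (c(d, D) = 0*(-½) - 1/D = 0 - 1/D = -1/D)
u(n, Q) = 1681/36 (u(n, Q) = (7 - 1/6)² = (7 - 1*⅙)² = (7 - ⅙)² = (41/6)² = 1681/36)
-39*(-37 + u(B(-1), -1)) = -39*(-37 + 1681/36) = -39*349/36 = -4537/12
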